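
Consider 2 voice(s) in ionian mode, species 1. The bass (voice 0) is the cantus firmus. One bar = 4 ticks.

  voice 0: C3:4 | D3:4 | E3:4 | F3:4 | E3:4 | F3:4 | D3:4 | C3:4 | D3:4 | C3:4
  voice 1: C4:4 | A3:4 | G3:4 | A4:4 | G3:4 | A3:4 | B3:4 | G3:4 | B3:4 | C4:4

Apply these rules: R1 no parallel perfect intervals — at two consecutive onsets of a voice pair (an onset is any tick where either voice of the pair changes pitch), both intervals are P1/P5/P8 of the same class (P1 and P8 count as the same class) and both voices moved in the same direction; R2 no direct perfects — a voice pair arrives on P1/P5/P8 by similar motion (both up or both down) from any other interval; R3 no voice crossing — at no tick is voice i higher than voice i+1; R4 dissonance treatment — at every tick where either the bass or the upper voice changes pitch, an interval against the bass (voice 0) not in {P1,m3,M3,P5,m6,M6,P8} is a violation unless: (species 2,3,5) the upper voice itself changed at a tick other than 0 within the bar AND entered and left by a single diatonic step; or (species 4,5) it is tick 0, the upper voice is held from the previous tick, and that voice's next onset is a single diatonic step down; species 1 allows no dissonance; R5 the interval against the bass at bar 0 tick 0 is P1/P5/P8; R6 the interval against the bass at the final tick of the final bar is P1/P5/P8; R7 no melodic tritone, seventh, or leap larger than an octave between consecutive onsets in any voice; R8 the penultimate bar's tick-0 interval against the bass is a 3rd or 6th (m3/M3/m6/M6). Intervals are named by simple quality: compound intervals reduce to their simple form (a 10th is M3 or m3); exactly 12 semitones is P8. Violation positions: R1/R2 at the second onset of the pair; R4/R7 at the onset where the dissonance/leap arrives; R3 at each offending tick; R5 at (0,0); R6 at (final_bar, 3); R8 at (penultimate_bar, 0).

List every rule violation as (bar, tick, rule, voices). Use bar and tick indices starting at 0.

bar 0: v0=C3 v1=C4 downbeat P8
bar 1: v0=D3 v1=A3 downbeat P5
bar 2: v0=E3 v1=G3 downbeat m3
bar 3: v0=F3 v1=A4 downbeat M3
bar 4: v0=E3 v1=G3 downbeat m3
bar 5: v0=F3 v1=A3 downbeat M3
bar 6: v0=D3 v1=B3 downbeat M6
bar 7: v0=C3 v1=G3 downbeat P5
bar 8: v0=D3 v1=B3 downbeat M6
bar 9: v0=C3 v1=C4 downbeat P8
  -> R7 @ bar 3 tick 0 v(1,): G3->A4 leap 14st
  -> R7 @ bar 4 tick 0 v(1,): A4->G3 leap 14st
  -> R2 @ bar 7 tick 0 v(0, 1): D3/B3 M6 -> C3/G3 P5 similar

(3, 0, R7, (1,))
(4, 0, R7, (1,))
(7, 0, R2, (0, 1))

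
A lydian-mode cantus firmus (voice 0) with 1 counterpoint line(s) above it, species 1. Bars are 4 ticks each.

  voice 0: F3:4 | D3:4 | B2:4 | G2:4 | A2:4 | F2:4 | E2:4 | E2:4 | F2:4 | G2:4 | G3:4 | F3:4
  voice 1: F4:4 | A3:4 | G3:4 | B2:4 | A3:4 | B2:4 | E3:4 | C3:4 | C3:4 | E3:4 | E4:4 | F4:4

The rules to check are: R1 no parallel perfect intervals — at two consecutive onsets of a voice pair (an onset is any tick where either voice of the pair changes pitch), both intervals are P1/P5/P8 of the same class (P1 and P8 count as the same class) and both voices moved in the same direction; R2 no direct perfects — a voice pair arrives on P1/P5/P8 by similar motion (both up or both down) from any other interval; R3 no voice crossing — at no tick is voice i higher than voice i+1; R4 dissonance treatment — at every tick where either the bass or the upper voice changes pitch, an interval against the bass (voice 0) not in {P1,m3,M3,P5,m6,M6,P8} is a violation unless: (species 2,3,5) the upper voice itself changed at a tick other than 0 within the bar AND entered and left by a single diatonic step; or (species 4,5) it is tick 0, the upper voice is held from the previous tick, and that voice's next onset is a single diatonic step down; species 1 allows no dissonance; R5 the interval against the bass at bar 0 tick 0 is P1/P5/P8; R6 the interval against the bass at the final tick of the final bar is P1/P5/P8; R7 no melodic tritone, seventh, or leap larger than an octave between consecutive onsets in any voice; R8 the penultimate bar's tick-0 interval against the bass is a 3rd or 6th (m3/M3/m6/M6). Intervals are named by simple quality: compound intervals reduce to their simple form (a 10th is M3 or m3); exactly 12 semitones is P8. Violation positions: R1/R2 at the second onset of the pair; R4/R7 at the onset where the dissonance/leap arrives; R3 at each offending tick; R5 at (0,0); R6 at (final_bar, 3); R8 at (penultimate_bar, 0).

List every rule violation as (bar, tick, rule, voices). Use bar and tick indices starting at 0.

(1, 0, R2, (0, 1))
(4, 0, R2, (0, 1))
(4, 0, R7, (1,))
(5, 0, R4, (0, 1))
(5, 0, R7, (1,))

bar 0: v0=F3 v1=F4 downbeat P8
bar 1: v0=D3 v1=A3 downbeat P5
bar 2: v0=B2 v1=G3 downbeat m6
bar 3: v0=G2 v1=B2 downbeat M3
bar 4: v0=A2 v1=A3 downbeat P8
bar 5: v0=F2 v1=B2 downbeat TT
bar 6: v0=E2 v1=E3 downbeat P8
bar 7: v0=E2 v1=C3 downbeat m6
bar 8: v0=F2 v1=C3 downbeat P5
bar 9: v0=G2 v1=E3 downbeat M6
bar 10: v0=G3 v1=E4 downbeat M6
bar 11: v0=F3 v1=F4 downbeat P8
  -> R2 @ bar 1 tick 0 v(0, 1): F3/F4 P8 -> D3/A3 P5 similar
  -> R2 @ bar 4 tick 0 v(0, 1): G2/B2 M3 -> A2/A3 P8 similar
  -> R7 @ bar 4 tick 0 v(1,): B2->A3 leap 10st
  -> R4 @ bar 5 tick 0 v(0, 1): F2/B2 TT untreated
  -> R7 @ bar 5 tick 0 v(1,): A3->B2 leap 10st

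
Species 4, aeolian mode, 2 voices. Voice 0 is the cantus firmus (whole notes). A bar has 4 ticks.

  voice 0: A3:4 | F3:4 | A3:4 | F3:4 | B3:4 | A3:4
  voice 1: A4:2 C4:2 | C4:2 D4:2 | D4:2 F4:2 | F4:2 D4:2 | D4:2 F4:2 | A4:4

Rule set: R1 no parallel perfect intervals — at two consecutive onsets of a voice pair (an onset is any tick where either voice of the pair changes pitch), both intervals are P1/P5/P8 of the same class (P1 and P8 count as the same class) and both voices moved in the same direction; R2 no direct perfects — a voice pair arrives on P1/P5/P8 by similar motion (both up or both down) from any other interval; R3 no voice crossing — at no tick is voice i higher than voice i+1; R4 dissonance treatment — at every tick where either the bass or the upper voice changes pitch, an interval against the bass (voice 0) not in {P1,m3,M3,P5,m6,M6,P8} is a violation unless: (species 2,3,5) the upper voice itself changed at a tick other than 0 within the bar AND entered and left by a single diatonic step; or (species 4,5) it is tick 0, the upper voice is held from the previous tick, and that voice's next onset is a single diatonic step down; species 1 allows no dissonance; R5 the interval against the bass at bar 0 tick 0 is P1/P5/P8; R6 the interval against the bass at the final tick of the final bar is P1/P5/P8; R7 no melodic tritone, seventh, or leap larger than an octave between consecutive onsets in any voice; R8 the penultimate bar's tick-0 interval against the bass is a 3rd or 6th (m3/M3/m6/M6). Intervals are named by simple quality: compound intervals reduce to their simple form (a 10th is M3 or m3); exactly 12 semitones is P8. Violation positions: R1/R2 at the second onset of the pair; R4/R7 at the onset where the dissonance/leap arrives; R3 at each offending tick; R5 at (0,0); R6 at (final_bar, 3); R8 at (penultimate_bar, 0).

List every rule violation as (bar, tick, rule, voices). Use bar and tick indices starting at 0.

(2, 0, R4, (0, 1))
(4, 0, R7, (0,))
(4, 2, R4, (0, 1))

bar 0: v0=A3 v1=A4 downbeat P8
bar 1: v0=F3 v1=C4 downbeat P5
bar 2: v0=A3 v1=D4 downbeat P4
bar 3: v0=F3 v1=F4 downbeat P8
bar 4: v0=B3 v1=D4 downbeat m3
bar 5: v0=A3 v1=A4 downbeat P8
  -> R4 @ bar 2 tick 0 v(0, 1): A3/D4 P4 untreated
  -> R7 @ bar 4 tick 0 v(0,): F3->B3 leap 6st
  -> R4 @ bar 4 tick 2 v(0, 1): B3/F4 TT untreated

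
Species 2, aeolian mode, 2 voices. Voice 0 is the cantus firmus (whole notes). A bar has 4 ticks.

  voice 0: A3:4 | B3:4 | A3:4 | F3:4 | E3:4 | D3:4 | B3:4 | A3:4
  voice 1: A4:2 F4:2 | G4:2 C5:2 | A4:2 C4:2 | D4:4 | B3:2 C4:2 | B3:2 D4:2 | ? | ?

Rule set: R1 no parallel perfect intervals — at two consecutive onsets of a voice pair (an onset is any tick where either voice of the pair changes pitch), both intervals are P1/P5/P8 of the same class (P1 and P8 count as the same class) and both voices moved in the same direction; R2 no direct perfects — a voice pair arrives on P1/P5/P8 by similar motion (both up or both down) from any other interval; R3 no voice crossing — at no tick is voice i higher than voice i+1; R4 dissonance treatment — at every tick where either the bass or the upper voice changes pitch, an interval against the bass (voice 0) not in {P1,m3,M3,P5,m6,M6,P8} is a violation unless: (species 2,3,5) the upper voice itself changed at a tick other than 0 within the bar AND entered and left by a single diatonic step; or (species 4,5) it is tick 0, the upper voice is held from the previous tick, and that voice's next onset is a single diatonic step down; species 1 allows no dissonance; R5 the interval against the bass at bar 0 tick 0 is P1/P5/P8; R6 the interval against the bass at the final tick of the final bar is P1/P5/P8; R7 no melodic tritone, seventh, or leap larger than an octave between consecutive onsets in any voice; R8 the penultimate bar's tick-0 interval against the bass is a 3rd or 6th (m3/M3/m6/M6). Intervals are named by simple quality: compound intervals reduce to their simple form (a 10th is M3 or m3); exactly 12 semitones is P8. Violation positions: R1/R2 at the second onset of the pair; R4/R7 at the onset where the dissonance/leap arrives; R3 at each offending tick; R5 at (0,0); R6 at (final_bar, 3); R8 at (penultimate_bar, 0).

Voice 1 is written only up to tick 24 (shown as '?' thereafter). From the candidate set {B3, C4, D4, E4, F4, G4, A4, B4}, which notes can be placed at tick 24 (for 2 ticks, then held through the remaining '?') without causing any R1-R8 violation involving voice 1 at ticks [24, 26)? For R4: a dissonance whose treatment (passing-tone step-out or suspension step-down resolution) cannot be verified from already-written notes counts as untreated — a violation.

B3: violates R8
C4: violates R4,R8
D4: legal
E4: violates R4,R8
F4: violates R4,R8
G4: legal
A4: violates R4,R8
B4: violates R1,R8

{D4, G4}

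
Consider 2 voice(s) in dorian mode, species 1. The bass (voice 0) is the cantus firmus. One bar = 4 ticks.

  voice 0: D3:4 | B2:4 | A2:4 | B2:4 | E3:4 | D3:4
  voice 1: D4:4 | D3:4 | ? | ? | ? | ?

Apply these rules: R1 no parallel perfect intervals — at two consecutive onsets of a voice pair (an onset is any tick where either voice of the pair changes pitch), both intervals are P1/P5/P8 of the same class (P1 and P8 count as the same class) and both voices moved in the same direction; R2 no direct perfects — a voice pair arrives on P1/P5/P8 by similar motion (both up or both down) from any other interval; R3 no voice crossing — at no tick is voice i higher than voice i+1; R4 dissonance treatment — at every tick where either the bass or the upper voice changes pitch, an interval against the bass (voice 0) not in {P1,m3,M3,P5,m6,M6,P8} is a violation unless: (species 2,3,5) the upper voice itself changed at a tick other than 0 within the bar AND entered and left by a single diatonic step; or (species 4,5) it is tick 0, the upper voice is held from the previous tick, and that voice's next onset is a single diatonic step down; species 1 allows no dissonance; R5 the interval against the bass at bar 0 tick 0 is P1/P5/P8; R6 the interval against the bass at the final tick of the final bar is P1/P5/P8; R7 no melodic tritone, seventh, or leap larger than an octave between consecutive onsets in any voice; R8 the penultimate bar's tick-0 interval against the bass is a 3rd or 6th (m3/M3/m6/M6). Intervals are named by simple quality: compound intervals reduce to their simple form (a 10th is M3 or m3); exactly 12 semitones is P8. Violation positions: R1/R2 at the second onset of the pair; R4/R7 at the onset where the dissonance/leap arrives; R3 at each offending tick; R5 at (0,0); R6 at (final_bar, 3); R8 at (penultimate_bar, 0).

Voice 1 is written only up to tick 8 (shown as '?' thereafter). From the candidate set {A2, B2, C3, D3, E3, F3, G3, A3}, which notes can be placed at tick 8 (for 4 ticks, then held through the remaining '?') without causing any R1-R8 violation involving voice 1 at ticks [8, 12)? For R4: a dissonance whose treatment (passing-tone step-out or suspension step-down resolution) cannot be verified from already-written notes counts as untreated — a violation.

A2: violates R2
B2: violates R4
C3: legal
D3: violates R4
E3: legal
F3: legal
G3: violates R4
A3: legal

{A3, C3, E3, F3}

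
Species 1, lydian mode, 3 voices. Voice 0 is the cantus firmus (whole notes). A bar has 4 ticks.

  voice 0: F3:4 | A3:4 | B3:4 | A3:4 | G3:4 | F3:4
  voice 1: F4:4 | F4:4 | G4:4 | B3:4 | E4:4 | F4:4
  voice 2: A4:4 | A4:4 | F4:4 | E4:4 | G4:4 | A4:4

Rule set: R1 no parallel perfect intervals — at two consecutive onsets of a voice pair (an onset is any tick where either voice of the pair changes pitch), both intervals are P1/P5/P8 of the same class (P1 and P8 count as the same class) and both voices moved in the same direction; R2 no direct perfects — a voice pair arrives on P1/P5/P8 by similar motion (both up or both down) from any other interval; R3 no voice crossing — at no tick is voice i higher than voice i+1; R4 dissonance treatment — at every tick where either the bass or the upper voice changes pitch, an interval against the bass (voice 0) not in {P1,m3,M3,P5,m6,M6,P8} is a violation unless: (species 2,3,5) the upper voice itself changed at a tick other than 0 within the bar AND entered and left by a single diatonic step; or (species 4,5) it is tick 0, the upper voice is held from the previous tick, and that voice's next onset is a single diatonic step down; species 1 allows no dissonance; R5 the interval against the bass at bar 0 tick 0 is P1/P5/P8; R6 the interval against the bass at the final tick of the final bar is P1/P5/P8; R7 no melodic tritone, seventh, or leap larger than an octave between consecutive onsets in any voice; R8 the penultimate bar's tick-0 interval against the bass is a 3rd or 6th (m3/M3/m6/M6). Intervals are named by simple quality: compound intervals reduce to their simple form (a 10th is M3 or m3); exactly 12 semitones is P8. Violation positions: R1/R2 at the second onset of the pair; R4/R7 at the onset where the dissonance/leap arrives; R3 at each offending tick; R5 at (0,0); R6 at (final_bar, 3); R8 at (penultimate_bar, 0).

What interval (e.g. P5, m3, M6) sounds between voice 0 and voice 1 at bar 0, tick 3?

voice 0=F3 voice 1=F4 -> P8

P8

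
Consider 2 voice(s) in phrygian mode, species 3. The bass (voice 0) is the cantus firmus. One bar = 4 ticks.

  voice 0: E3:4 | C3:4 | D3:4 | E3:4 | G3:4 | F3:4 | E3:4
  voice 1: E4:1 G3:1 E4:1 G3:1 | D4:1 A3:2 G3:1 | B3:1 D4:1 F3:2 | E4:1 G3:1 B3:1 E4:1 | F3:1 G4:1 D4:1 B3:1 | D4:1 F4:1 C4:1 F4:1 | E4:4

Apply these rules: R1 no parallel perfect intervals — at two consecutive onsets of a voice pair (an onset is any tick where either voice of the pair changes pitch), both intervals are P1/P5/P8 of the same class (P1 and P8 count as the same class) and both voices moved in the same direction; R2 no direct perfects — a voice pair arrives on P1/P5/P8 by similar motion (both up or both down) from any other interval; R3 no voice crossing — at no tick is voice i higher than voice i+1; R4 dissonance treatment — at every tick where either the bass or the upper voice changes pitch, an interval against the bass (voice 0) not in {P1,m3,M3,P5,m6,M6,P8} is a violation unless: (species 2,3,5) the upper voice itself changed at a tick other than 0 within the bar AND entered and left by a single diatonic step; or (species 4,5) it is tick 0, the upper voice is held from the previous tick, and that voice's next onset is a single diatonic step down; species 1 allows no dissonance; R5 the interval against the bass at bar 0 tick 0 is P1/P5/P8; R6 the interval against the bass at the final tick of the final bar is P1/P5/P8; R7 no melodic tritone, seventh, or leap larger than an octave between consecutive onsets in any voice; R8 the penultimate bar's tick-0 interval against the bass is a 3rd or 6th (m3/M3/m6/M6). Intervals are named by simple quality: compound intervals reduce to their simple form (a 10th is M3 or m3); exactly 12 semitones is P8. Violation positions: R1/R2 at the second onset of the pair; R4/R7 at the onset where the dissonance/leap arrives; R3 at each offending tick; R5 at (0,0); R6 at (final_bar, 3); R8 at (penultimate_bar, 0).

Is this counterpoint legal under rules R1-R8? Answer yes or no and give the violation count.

bar 0: v0=E3 v1=E4 (P8)
bar 1: v0=C3 v1=D4 (M2)
bar 2: v0=D3 v1=B3 (M6)
bar 3: v0=E3 v1=E4 (P8)
bar 4: v0=G3 v1=F3 (M2)
bar 5: v0=F3 v1=D4 (M6)
bar 6: v0=E3 v1=E4 (P8)
  R4 @ bar1.0: C3/D4 M2 untreated
  R2 @ bar3.0: D3/F3 m3 -> E3/E4 P8 similar
  R7 @ bar3.0: F3->E4 leap 11st
  R3 @ bar4.0: G3 above F3
  R4 @ bar4.0: G3/F3 M2 untreated
  R7 @ bar4.0: E4->F3 leap 11st
  R7 @ bar4.1: F3->G4 leap 14st
  R1 @ bar6.0: F3/F4 P8 -> E3/E4 P8 similar

No (8 violations)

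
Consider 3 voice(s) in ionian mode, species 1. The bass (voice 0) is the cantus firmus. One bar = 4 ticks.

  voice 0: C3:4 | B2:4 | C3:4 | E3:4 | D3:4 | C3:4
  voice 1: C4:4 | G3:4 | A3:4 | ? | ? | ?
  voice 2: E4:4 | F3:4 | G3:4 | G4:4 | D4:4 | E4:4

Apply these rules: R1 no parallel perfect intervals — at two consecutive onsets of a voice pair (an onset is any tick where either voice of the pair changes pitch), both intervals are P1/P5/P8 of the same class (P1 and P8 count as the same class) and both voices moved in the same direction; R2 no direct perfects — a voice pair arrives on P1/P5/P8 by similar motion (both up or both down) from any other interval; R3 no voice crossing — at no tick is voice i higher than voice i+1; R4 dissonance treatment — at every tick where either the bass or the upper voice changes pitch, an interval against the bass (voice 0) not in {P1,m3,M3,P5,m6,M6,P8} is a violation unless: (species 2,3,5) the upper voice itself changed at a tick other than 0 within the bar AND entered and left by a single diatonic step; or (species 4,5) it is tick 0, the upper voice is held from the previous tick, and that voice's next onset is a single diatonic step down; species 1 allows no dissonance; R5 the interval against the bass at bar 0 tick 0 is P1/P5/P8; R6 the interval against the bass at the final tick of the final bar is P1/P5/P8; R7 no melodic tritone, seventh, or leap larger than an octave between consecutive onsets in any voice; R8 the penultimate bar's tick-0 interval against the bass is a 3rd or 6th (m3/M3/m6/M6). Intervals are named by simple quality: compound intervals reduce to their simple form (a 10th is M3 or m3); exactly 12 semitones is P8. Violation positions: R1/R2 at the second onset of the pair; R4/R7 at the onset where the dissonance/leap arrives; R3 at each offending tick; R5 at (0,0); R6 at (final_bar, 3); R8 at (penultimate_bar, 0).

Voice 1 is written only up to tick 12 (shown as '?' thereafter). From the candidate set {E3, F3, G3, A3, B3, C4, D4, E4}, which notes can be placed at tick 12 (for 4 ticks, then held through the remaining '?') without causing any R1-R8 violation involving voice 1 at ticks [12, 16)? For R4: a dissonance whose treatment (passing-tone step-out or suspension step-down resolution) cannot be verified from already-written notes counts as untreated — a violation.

{E3, G3}

E3: legal
F3: violates R4
G3: legal
A3: violates R4
B3: violates R2
C4: violates R2
D4: violates R4
E4: violates R2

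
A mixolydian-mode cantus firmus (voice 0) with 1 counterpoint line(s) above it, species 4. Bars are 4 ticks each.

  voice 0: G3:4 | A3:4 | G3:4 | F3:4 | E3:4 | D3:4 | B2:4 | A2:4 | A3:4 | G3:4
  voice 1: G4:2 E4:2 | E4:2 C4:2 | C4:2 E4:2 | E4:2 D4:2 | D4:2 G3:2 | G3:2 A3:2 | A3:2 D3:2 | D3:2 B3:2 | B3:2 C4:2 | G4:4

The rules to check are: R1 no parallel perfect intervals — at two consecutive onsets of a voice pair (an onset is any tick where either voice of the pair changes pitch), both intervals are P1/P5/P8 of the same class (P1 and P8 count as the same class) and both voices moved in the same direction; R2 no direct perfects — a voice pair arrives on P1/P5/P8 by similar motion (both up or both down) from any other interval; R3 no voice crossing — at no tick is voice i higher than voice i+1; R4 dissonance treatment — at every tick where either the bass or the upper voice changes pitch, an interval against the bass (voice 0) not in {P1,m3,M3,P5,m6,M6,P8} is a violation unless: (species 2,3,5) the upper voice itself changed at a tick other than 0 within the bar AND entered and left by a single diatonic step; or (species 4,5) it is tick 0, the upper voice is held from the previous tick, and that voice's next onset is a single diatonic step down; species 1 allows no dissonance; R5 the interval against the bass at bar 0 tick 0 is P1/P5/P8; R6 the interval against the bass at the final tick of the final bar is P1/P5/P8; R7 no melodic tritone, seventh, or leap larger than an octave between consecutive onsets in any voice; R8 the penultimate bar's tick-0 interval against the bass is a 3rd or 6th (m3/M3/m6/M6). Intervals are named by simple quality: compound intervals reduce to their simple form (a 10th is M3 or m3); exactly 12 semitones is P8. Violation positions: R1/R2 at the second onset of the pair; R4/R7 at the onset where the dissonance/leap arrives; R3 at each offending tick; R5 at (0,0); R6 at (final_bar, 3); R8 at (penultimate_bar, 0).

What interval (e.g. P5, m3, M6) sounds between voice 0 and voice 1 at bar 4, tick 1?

voice 0=E3 voice 1=D4 -> m7

m7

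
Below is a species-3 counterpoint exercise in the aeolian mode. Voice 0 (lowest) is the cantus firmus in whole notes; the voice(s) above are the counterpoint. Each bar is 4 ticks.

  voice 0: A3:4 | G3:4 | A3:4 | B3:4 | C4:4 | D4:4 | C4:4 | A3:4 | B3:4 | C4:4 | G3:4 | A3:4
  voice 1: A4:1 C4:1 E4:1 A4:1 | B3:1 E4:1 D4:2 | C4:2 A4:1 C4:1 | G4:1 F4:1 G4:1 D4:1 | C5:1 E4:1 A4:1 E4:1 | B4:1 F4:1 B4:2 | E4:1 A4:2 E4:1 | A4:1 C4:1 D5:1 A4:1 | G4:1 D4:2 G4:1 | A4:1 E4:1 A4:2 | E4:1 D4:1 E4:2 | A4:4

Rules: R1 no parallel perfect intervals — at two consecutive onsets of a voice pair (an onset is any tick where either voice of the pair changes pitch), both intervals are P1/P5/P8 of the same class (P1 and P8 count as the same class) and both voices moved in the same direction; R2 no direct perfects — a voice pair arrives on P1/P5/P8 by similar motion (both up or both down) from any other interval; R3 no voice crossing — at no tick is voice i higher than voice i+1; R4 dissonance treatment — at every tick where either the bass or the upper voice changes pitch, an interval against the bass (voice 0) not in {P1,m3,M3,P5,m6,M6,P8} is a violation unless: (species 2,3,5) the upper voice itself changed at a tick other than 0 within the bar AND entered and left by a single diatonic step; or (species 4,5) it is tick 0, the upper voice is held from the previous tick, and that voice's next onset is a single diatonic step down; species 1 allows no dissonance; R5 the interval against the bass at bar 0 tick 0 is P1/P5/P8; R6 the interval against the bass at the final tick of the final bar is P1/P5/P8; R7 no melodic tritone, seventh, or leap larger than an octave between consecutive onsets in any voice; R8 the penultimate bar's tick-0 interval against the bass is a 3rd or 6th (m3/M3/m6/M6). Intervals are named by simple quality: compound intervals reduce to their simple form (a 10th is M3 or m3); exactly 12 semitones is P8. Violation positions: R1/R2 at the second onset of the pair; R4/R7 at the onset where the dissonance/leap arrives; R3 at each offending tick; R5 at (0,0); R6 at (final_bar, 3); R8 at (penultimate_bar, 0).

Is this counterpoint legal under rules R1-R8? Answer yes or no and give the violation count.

bar 0: v0=A3 v1=A4 (P8)
bar 1: v0=G3 v1=B3 (M3)
bar 2: v0=A3 v1=C4 (m3)
bar 3: v0=B3 v1=G4 (m6)
bar 4: v0=C4 v1=C5 (P8)
bar 5: v0=D4 v1=B4 (M6)
bar 6: v0=C4 v1=E4 (M3)
bar 7: v0=A3 v1=A4 (P8)
bar 8: v0=B3 v1=G4 (m6)
bar 9: v0=C4 v1=A4 (M6)
bar 10: v0=G3 v1=E4 (M6)
bar 11: v0=A3 v1=A4 (P8)
  R7 @ bar1.0: A4->B3 leap 10st
  R2 @ bar4.0: B3/D4 m3 -> C4/C5 P8 similar
  R7 @ bar4.0: D4->C5 leap 10st
  R7 @ bar5.1: B4->F4 leap 6st
  R7 @ bar5.2: F4->B4 leap 6st
  R4 @ bar7.2: A3/D5 P4 untreated
  R7 @ bar7.2: C4->D5 leap 14st
  R2 @ bar11.0: G3/E4 M6 -> A3/A4 P8 similar

No (8 violations)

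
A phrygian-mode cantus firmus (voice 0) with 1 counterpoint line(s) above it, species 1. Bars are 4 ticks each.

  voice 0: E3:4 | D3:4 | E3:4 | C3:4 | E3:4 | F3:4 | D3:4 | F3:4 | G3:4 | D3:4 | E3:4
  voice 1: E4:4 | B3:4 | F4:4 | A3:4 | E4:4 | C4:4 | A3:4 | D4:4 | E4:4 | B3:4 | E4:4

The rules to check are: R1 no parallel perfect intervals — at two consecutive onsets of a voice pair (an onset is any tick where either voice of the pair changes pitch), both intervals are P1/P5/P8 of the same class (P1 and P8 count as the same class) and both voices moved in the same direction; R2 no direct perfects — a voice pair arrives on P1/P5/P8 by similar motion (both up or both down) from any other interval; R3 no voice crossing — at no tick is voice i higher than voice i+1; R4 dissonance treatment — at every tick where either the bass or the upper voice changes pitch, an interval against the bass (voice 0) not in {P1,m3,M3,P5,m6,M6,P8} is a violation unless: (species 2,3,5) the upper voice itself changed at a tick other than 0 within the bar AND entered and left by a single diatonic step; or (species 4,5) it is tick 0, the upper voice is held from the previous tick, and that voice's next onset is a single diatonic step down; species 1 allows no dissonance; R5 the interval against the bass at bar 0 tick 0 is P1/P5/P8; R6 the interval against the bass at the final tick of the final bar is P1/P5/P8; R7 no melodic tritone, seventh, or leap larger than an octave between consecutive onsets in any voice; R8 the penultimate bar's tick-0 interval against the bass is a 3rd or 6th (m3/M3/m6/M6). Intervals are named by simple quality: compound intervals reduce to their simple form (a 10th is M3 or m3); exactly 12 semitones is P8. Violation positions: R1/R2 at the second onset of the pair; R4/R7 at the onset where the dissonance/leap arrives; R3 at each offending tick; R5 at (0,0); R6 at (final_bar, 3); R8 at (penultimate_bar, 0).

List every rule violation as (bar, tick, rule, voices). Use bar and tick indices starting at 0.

bar 0: v0=E3 v1=E4 downbeat P8
bar 1: v0=D3 v1=B3 downbeat M6
bar 2: v0=E3 v1=F4 downbeat m2
bar 3: v0=C3 v1=A3 downbeat M6
bar 4: v0=E3 v1=E4 downbeat P8
bar 5: v0=F3 v1=C4 downbeat P5
bar 6: v0=D3 v1=A3 downbeat P5
bar 7: v0=F3 v1=D4 downbeat M6
bar 8: v0=G3 v1=E4 downbeat M6
bar 9: v0=D3 v1=B3 downbeat M6
bar 10: v0=E3 v1=E4 downbeat P8
  -> R4 @ bar 2 tick 0 v(0, 1): E3/F4 m2 untreated
  -> R7 @ bar 2 tick 0 v(1,): B3->F4 leap 6st
  -> R2 @ bar 4 tick 0 v(0, 1): C3/A3 M6 -> E3/E4 P8 similar
  -> R1 @ bar 6 tick 0 v(0, 1): F3/C4 P5 -> D3/A3 P5 similar
  -> R2 @ bar 10 tick 0 v(0, 1): D3/B3 M6 -> E3/E4 P8 similar

(2, 0, R4, (0, 1))
(2, 0, R7, (1,))
(4, 0, R2, (0, 1))
(6, 0, R1, (0, 1))
(10, 0, R2, (0, 1))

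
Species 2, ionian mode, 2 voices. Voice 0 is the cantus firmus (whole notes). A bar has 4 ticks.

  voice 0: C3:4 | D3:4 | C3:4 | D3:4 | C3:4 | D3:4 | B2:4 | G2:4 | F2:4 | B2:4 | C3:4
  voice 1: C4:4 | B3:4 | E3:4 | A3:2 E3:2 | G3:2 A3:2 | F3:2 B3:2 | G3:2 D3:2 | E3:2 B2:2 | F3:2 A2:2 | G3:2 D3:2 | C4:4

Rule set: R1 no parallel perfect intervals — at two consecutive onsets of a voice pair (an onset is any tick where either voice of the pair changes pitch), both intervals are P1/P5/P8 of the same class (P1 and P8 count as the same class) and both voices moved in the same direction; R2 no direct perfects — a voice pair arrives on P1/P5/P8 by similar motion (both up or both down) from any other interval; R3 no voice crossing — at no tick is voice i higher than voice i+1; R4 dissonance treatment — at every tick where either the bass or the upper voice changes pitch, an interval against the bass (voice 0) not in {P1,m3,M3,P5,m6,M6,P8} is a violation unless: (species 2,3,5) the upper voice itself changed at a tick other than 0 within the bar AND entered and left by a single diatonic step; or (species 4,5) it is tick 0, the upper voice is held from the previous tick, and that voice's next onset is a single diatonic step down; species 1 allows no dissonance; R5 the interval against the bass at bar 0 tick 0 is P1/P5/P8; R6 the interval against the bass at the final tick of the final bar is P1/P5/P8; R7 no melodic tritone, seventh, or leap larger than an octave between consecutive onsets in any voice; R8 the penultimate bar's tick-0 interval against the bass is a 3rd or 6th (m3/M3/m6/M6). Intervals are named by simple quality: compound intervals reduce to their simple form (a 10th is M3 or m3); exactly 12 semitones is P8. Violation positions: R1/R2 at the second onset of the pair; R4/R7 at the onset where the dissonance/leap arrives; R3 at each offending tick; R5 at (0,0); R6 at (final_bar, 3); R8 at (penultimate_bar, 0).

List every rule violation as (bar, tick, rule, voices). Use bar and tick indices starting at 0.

bar 0: v0=C3 v1=C4 downbeat P8
bar 1: v0=D3 v1=B3 downbeat M6
bar 2: v0=C3 v1=E3 downbeat M3
bar 3: v0=D3 v1=A3 downbeat P5
bar 4: v0=C3 v1=G3 downbeat P5
bar 5: v0=D3 v1=F3 downbeat m3
bar 6: v0=B2 v1=G3 downbeat m6
bar 7: v0=G2 v1=E3 downbeat M6
bar 8: v0=F2 v1=F3 downbeat P8
bar 9: v0=B2 v1=G3 downbeat m6
bar 10: v0=C3 v1=C4 downbeat P8
  -> R2 @ bar 3 tick 0 v(0, 1): C3/E3 M3 -> D3/A3 P5 similar
  -> R4 @ bar 3 tick 2 v(0, 1): D3/E3 M2 untreated
  -> R7 @ bar 5 tick 2 v(1,): F3->B3 leap 6st
  -> R7 @ bar 8 tick 0 v(1,): B2->F3 leap 6st
  -> R7 @ bar 9 tick 0 v(0,): F2->B2 leap 6st
  -> R7 @ bar 9 tick 0 v(1,): A2->G3 leap 10st
  -> R2 @ bar 10 tick 0 v(0, 1): B2/D3 m3 -> C3/C4 P8 similar
  -> R7 @ bar 10 tick 0 v(1,): D3->C4 leap 10st

(3, 0, R2, (0, 1))
(3, 2, R4, (0, 1))
(5, 2, R7, (1,))
(8, 0, R7, (1,))
(9, 0, R7, (0,))
(9, 0, R7, (1,))
(10, 0, R2, (0, 1))
(10, 0, R7, (1,))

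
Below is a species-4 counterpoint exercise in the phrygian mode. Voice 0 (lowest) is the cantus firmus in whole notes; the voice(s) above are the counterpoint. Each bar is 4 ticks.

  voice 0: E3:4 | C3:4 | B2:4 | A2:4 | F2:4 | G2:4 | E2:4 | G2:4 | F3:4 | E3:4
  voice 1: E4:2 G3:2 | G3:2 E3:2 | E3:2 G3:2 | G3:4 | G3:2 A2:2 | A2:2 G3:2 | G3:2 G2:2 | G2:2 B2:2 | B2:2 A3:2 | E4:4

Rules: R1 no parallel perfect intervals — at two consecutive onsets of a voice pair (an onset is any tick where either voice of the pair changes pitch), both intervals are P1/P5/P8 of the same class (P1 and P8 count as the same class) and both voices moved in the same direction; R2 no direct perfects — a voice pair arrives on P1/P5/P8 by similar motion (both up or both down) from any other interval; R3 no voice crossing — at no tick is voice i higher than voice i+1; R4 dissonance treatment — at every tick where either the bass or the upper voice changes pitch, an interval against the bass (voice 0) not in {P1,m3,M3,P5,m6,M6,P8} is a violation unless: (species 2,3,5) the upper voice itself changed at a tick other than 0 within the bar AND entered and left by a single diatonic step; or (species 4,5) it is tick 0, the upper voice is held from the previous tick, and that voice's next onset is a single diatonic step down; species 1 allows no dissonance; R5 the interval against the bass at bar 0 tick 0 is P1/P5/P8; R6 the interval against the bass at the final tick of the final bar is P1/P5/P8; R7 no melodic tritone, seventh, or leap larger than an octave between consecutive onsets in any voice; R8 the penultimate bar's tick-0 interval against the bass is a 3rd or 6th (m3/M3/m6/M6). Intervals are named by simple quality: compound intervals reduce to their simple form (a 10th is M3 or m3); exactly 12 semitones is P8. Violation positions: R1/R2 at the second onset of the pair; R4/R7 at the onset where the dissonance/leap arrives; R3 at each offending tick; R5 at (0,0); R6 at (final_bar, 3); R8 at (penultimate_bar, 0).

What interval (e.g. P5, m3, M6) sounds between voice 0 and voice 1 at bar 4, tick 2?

M3

voice 0=F2 voice 1=A2 -> M3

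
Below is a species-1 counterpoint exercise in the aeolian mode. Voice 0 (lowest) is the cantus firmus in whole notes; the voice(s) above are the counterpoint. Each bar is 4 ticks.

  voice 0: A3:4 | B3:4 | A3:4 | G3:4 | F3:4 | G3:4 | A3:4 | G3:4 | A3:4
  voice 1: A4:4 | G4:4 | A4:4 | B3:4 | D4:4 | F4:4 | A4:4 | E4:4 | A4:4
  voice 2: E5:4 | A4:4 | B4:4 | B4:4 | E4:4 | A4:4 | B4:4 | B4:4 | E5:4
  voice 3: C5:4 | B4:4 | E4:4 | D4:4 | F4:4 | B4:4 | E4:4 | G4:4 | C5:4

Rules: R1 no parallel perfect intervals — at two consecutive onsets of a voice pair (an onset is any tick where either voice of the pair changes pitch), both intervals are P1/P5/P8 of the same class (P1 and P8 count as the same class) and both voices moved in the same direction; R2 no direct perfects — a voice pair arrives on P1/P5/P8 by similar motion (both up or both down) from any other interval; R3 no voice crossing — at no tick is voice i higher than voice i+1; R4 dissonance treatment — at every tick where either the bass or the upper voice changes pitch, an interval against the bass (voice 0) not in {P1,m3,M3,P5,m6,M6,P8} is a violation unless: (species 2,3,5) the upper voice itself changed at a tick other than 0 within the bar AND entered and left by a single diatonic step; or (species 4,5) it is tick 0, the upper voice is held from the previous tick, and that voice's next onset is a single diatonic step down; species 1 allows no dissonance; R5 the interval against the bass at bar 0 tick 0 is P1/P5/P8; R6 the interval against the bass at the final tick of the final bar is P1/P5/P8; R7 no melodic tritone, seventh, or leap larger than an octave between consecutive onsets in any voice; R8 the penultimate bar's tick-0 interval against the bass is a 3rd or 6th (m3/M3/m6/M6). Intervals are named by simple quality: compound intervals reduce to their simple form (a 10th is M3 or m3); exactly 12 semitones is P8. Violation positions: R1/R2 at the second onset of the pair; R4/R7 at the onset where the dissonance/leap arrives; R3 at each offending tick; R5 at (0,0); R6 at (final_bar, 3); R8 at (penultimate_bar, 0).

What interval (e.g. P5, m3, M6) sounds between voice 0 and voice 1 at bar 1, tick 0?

m6

voice 0=B3 voice 1=G4 -> m6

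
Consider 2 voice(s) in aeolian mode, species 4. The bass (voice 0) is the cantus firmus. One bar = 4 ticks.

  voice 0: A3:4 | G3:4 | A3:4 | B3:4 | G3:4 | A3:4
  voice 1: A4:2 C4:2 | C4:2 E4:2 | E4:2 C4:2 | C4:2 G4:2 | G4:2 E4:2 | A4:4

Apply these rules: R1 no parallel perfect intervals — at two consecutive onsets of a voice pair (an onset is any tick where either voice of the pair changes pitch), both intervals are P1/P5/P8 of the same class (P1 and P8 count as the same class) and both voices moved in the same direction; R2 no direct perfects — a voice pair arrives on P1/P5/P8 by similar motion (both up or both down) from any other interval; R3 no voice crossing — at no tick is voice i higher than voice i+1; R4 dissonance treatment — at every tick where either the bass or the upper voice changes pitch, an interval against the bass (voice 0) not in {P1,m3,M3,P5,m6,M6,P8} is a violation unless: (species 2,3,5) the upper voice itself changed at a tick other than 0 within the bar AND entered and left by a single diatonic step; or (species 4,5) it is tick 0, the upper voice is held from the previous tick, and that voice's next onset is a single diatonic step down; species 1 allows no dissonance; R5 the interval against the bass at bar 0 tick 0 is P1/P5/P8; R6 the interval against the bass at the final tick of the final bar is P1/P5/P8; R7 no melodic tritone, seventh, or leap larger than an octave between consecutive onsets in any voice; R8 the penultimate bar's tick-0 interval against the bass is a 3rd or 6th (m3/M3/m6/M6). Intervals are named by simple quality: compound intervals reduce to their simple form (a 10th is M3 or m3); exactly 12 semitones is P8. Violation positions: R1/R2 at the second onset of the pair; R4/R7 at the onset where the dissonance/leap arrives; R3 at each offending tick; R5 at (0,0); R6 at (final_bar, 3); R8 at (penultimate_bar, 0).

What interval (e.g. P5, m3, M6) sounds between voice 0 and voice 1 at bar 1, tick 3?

voice 0=G3 voice 1=E4 -> M6

M6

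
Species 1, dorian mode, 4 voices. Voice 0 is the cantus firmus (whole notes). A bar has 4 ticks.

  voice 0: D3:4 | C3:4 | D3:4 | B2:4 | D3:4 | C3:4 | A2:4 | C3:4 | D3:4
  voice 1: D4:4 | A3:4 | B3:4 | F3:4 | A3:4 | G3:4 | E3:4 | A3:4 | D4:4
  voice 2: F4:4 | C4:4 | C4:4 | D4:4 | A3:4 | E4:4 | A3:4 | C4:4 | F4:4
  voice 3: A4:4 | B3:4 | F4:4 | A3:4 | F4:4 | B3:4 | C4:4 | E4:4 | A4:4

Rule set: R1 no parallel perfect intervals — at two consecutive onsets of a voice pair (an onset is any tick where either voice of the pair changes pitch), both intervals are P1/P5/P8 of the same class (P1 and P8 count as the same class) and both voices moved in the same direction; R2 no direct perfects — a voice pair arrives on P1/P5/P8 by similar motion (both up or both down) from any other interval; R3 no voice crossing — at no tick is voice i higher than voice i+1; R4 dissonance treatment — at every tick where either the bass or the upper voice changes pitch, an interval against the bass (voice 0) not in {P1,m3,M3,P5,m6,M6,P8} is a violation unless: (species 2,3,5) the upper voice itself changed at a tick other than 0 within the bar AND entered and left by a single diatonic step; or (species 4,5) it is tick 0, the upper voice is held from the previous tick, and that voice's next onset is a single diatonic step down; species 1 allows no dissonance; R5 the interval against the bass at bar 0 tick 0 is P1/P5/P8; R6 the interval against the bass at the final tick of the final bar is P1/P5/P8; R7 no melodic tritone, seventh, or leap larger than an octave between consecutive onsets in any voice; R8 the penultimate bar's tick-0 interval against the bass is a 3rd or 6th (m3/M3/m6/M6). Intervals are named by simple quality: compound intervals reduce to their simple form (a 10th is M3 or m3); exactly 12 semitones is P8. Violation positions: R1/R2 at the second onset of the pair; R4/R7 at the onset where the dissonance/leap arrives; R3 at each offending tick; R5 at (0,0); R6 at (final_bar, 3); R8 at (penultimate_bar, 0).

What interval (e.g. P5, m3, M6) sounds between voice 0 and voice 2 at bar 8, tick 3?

m3

voice 0=D3 voice 2=F4 -> m3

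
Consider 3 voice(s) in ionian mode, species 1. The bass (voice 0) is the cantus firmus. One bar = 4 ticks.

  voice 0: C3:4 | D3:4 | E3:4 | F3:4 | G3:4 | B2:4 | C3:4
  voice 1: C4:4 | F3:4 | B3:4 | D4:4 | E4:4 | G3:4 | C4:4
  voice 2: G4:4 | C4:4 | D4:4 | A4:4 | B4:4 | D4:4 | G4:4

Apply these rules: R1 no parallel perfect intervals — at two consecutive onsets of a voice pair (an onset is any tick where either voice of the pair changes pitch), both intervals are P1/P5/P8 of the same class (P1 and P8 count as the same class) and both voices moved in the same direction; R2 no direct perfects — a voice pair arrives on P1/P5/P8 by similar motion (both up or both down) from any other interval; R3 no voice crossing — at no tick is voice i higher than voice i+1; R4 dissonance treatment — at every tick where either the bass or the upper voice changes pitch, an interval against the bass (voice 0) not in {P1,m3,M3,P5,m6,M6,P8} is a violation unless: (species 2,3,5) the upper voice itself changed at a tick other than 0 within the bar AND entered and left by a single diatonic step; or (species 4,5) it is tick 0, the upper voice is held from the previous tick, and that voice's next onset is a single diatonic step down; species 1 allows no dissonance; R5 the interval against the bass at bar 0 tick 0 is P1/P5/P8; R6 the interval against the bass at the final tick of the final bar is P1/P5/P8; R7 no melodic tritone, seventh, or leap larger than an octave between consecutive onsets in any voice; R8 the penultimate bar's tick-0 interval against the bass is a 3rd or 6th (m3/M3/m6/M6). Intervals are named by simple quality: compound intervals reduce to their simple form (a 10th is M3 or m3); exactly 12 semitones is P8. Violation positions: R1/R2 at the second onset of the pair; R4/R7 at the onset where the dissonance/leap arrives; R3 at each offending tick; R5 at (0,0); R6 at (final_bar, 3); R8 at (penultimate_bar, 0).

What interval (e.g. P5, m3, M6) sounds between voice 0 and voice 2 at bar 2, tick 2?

voice 0=E3 voice 2=D4 -> m7

m7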